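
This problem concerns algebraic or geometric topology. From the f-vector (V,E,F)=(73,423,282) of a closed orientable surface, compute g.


chi = V - E + F = 73 - 423 + 282 = -68
For orientable closed surface: chi = 2 - 2g, so g = (2 - chi)/2.
g = (2 - (-68)) / 2 = 70 / 2 = 35

35


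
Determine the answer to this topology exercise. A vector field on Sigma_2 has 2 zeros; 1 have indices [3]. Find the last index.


Poincare-Hopf: sum of indices = chi(M).
chi(Sigma_2) = 2 - 2*2 = -2.
Sum of known indices = 3.
x = chi - (sum known) = -2 - (3) = -5

-5


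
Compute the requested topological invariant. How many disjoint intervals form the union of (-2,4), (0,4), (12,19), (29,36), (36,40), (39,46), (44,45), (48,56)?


Sort and merge overlapping open intervals.
Merged: (-2,4), (12,19), (29,36), (36,46), (48,56).
Number of components = 5

5


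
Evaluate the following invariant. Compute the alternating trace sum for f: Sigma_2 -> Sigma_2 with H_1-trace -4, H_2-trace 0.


L(f) = tr(f_0*) - tr(f_1*) + tr(f_2*).
= 1 - (-4) + (0)
= 5

5


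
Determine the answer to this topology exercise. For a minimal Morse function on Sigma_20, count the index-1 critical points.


A perfect Morse function has m_k = b_k.
For Sigma_20: b_0=1, b_1=2g=40, b_2=1.
Saddles m_1 = 2g = 40

40


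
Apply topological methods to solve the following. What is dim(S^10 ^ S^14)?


S^m ^ S^n = S^{m+n}.
k = 10 + 14 = 24

24


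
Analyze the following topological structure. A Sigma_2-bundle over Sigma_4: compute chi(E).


For a fiber bundle F -> E -> B (with CW structure): chi(E) = chi(B) * chi(F).
chi(Sigma_4) = -6, chi(Sigma_2) = -2.
chi(E) = (-6) * (-2) = 12

12


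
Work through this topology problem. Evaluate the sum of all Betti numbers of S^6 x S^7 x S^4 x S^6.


Total Betti number is multiplicative under products.
Each S^d (d>=1) has total Betti number 2.
There are 4 sphere factors.
Total = 2^4 = 16

16


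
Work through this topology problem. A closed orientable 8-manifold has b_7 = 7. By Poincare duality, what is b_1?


Poincare duality for closed orientable n-manifolds: b_k = b_{n-k}.
Here n = 8, so b_1 = b_7 = 7

7


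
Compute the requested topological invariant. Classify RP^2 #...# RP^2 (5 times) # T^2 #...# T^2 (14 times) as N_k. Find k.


Since a >= 1, the sum is non-orientable; each T^2 can be replaced by RP^2 # RP^2 (since T^2#RP^2 = 3RP^2).
Total crosscaps k = 5 + 2*14 = 33.
Check via chi: chi = 5*1 + 14*0 - (5+14-1)*2 = -31 = 2 - k = -31. Consistent.

33


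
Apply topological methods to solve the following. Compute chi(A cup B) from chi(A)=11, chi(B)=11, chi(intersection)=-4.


chi(A cup B) = chi(A) + chi(B) - chi(A cap B)
= 11 + (11) - (-4)
= 26

26


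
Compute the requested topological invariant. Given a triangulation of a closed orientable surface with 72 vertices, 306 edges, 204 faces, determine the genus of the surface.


chi = V - E + F = 72 - 306 + 204 = -30
For orientable closed surface: chi = 2 - 2g, so g = (2 - chi)/2.
g = (2 - (-30)) / 2 = 32 / 2 = 16

16


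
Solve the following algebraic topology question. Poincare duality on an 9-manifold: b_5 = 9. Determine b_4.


Poincare duality for closed orientable n-manifolds: b_k = b_{n-k}.
Here n = 9, so b_4 = b_5 = 9

9


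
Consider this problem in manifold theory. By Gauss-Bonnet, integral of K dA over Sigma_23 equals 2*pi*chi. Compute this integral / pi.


Gauss-Bonnet: integral K dA = 2*pi*chi(M).
chi(Sigma_23) = 2 - 2*23 = -44.
(integral K dA)/pi = 2*chi = 2*(-44) = -88

-88


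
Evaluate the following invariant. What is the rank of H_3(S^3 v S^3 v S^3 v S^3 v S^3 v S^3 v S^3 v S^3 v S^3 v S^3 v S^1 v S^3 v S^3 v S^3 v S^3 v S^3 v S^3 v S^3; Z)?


For a wedge of spheres, H_k (k>0) is free on one generator per sphere of dimension k.
Spheres of dimension 3: count = 17.
b_3 = 17

17


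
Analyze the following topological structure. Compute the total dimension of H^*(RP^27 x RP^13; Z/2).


dim H^*(RP^n; Z/2) = n+1 (one Z/2 in each degree 0..n).
Total Betti number is multiplicative.
Total = (27+1) * (13+1) = 28 * 14 = 392

392


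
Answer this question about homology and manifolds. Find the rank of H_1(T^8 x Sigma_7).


pi_1(A x B) = pi_1(A) x pi_1(B); rank of abelianization = b_1.
b_1(T^8) = 8, b_1(Sigma_7) = 2*7 = 14.
b_1(product) = 8 + 14 = 22

22


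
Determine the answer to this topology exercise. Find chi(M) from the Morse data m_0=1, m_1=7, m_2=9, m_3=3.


Morse theory: chi(M) = sum_k (-1)^k m_k where m_k = #(index-k critical points).
= (1) + (-7) + (9) + (-3) = 0

0


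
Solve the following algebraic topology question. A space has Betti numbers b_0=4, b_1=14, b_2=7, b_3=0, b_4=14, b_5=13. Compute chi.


chi = sum_k (-1)^k b_k.
= (4) + (-14) + (7) + (0) + (14) + (-13)
= -2

-2


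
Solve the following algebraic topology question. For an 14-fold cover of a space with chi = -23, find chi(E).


For a finite covering: chi(E) = (number of sheets) * chi(B).
chi(E) = 14 * (-23) = -322

-322


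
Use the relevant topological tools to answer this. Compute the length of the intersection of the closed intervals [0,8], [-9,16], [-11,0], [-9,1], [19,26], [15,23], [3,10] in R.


Intersection = [max(a_i), min(b_i)] = [19, 0].
Since 19 > 0, the intersection is empty.
Length = 0

0


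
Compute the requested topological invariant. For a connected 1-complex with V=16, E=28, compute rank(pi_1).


For a connected graph: rank(pi_1) = b_1 = E - V + 1 = 1 - chi.
chi = V - E = 16 - 28 = -12.
rank = 1 - (-12) = 28 - 16 + 1 = 13

13


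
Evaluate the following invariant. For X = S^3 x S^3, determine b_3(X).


Each S^d has Poincare polynomial 1 + t^d.
The product S^3 x S^3 has Poincare polynomial prod(1+t^d_i).
Expanding: b_0=1, b_3=2, b_6=1.
b_3 = 2

2


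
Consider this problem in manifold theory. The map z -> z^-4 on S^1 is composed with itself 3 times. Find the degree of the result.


deg(f) = -4. Degree is multiplicative: deg(f^3) = (deg f)^3.
deg(f^3) = (-4)^3 = -64

-64


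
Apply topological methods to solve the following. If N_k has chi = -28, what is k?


chi = 2 - k for closed non-orientable surfaces with k crosscaps.
-28 = 2 - k
k = 2 - (-28) = 30

30


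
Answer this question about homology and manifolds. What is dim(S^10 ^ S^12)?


S^m ^ S^n = S^{m+n}.
k = 10 + 12 = 22

22


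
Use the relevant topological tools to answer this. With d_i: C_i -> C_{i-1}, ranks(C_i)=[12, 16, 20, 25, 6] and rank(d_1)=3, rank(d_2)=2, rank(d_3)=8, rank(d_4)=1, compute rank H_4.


rank H_k = rank(ker d_k) - rank(im d_{k+1}).
rank(ker d_4) = rank(C_4) - rank(d_4) = 6 - 1 = 5.
rank(im d_{4+1}) = 0.
rank H_4 = 5 - 0 = 5

5


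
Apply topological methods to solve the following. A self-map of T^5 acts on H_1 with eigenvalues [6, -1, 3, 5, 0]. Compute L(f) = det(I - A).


For a torus self-map: L(f) = det(I - A) where A acts on H_1.
L(f) = (1-6) * (1--1) * (1-3) * (1-5) * (1-0) = -5 * 2 * -2 * -4 * 1 = -80

-80


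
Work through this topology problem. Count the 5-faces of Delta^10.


Delta^10 has 10+1 vertices. A 5-face is a choice of 5+1 vertices.
f_5 = C(10+1, 5+1) = C(11,6) = 462

462


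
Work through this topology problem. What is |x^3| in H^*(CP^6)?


|x| = 2 in H^*(CP^n).
|x^3| = 3 * |x| = 3 * 2 = 6

6


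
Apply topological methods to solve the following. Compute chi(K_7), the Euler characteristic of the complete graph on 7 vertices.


K_7: V = 7, E = C(7,2) = 21.
chi = V - E = 7 - 21 = -14

-14


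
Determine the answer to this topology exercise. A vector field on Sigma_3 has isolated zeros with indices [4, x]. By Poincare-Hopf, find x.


Poincare-Hopf: sum of indices = chi(M).
chi(Sigma_3) = 2 - 2*3 = -4.
Sum of known indices = 4.
x = chi - (sum known) = -4 - (4) = -8

-8


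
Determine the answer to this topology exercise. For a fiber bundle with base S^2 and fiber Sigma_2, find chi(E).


chi(S^2) = 2 (n even), chi(Sigma_2) = 2 - 2*2 = -2.
chi(E) = 2 * (-2) = -4

-4


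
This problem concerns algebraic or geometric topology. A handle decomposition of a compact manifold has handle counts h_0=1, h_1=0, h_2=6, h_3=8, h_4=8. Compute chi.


Handles of index k contribute (-1)^k to chi (same as CW cells).
chi = (1) + (0) + (6) + (-8) + (8) = 7

7


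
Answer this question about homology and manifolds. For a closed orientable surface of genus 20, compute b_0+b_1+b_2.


For Sigma_20: b_0 = 1, b_1 = 2g = 40, b_2 = 1.
Total = 1 + 40 + 1 = 42

42


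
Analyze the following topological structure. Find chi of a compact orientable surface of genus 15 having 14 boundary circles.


For a compact orientable surface with genus g and b boundary components: chi = 2 - 2g - b.
chi = 2 - 2*15 - 14 = 2 - 30 - 14 = -42

-42


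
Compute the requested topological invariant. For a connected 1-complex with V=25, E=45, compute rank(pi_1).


For a connected graph: rank(pi_1) = b_1 = E - V + 1 = 1 - chi.
chi = V - E = 25 - 45 = -20.
rank = 1 - (-20) = 45 - 25 + 1 = 21

21


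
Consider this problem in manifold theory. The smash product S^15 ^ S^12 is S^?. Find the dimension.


S^m ^ S^n = S^{m+n}.
k = 15 + 12 = 27

27


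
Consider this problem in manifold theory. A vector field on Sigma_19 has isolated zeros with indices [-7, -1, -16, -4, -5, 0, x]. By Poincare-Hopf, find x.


Poincare-Hopf: sum of indices = chi(M).
chi(Sigma_19) = 2 - 2*19 = -36.
Sum of known indices = -33.
x = chi - (sum known) = -36 - (-33) = -3

-3


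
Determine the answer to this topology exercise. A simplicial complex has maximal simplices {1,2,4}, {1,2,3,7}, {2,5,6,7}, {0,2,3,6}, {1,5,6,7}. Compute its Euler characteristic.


Enumerate all faces; f-vector: f_0=8, f_1=19, f_2=16, f_3=4.
chi = sum (-1)^k f_k = 1

1


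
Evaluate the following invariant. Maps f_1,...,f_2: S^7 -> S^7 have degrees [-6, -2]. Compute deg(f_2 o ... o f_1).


Degree is multiplicative: deg(composition) = product of degrees.
= (-6) * (-2) = 12

12


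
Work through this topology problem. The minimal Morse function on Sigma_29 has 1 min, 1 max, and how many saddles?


A perfect Morse function has m_k = b_k.
For Sigma_29: b_0=1, b_1=2g=58, b_2=1.
Saddles m_1 = 2g = 58

58


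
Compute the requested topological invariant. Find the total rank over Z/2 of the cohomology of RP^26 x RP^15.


dim H^*(RP^n; Z/2) = n+1 (one Z/2 in each degree 0..n).
Total Betti number is multiplicative.
Total = (26+1) * (15+1) = 27 * 16 = 432

432


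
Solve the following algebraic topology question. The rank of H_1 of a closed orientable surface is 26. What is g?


For a closed orientable surface: b_1 = 2g.
26 = 2g
g = 26 / 2 = 13

13


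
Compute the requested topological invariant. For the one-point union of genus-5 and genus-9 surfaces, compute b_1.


For a wedge: H_1(A v B) = H_1(A) + H_1(B).
b_1(Sigma_5) = 10, b_1(Sigma_9) = 18.
b_1 = 10 + 18 = 28

28


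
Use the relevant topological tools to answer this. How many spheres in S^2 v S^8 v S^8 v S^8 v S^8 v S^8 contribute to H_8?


For a wedge of spheres, H_k (k>0) is free on one generator per sphere of dimension k.
Spheres of dimension 8: count = 5.
b_8 = 5

5


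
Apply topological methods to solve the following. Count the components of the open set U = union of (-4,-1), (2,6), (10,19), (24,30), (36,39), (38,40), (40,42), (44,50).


Sort and merge overlapping open intervals.
Merged: (-4,-1), (2,6), (10,19), (24,30), (36,40), (40,42), (44,50).
Number of components = 7

7


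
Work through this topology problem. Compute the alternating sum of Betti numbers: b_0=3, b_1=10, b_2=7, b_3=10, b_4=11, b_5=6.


chi = sum_k (-1)^k b_k.
= (3) + (-10) + (7) + (-10) + (11) + (-6)
= -5

-5


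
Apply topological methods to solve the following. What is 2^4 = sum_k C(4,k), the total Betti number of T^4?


b_k(T^4) = C(4,k), so the sum over k is sum_k C(4,k) = 2^4.
Total = 2^4 = 16

16


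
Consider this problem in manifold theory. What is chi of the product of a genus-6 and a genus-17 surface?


chi(Sigma_6) = 2 - 2*6 = -10
chi(Sigma_17) = 2 - 2*17 = -32
chi(product) = (-10) * (-32) = 320

320


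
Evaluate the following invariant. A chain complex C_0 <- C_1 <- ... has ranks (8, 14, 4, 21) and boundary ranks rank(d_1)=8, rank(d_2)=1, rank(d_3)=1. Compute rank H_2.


rank H_k = rank(ker d_k) - rank(im d_{k+1}).
rank(ker d_2) = rank(C_2) - rank(d_2) = 4 - 1 = 3.
rank(im d_{2+1}) = 1.
rank H_2 = 3 - 1 = 2

2


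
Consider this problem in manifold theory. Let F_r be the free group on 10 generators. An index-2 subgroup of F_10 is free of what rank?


Nielsen-Schreier: an index-n subgroup of F_r is free of rank 1 + n(r-1).
Equivalently: chi(cover) = n*chi(base); chi(vee_r S^1) = 1 - 10 = -9.
chi(E) = 2*(-9) = -18; rank = 1 - chi(E) = 1 - (-18) = 19.
rank = 1 + 2*(10-1) = 1 + 18 = 19

19


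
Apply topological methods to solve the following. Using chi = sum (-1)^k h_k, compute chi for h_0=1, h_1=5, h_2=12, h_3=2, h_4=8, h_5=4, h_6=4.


Handles of index k contribute (-1)^k to chi (same as CW cells).
chi = (1) + (-5) + (12) + (-2) + (8) + (-4) + (4) = 14

14


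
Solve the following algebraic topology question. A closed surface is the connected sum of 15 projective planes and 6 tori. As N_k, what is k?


Since a >= 1, the sum is non-orientable; each T^2 can be replaced by RP^2 # RP^2 (since T^2#RP^2 = 3RP^2).
Total crosscaps k = 15 + 2*6 = 27.
Check via chi: chi = 15*1 + 6*0 - (15+6-1)*2 = -25 = 2 - k = -25. Consistent.

27


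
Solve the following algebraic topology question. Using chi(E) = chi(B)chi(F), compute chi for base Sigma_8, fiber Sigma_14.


For a fiber bundle F -> E -> B (with CW structure): chi(E) = chi(B) * chi(F).
chi(Sigma_8) = -14, chi(Sigma_14) = -26.
chi(E) = (-14) * (-26) = 364

364


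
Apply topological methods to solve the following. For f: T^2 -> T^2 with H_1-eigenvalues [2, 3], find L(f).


For a torus self-map: L(f) = det(I - A) where A acts on H_1.
L(f) = (1-2) * (1-3) = -1 * -2 = 2

2


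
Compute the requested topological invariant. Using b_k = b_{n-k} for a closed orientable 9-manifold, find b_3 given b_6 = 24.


Poincare duality for closed orientable n-manifolds: b_k = b_{n-k}.
Here n = 9, so b_3 = b_6 = 24

24


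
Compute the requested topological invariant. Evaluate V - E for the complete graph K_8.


K_8: V = 8, E = C(8,2) = 28.
chi = V - E = 8 - 28 = -20

-20


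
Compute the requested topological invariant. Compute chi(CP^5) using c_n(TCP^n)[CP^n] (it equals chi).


For any closed oriented manifold, <e(TM),[M]> = chi(M).
chi(CP^5) = 5+1 = 6

6


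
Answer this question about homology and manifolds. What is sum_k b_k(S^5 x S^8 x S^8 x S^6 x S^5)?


Total Betti number is multiplicative under products.
Each S^d (d>=1) has total Betti number 2.
There are 5 sphere factors.
Total = 2^5 = 32

32


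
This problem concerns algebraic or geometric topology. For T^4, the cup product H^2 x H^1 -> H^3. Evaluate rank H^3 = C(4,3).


Cup product: H^p x H^q -> H^{p+q}; here p+q = 2+1 = 3.
rank H^k(T^n) = C(n,k).
C(4,3) = 4

4


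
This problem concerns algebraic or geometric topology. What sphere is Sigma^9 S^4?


Each suspension raises dimension by 1: Sigma S^n = S^{n+1}.
Sigma^9 S^4 = S^{4+9} = S^13

13


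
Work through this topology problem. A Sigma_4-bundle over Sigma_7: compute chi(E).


For a fiber bundle F -> E -> B (with CW structure): chi(E) = chi(B) * chi(F).
chi(Sigma_7) = -12, chi(Sigma_4) = -6.
chi(E) = (-12) * (-6) = 72

72


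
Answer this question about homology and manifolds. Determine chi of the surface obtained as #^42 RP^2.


For a non-orientable closed surface with k crosscaps: chi = 2 - k.
Here k = 42.
chi = 2 - 42 = -40

-40


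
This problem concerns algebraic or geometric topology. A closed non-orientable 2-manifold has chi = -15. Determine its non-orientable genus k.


chi = 2 - k for closed non-orientable surfaces with k crosscaps.
-15 = 2 - k
k = 2 - (-15) = 17

17


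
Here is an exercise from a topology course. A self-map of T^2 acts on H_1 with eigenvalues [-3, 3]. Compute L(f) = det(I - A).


For a torus self-map: L(f) = det(I - A) where A acts on H_1.
L(f) = (1--3) * (1-3) = 4 * -2 = -8

-8


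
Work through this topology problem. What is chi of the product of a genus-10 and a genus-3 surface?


chi(Sigma_10) = 2 - 2*10 = -18
chi(Sigma_3) = 2 - 2*3 = -4
chi(product) = (-18) * (-4) = 72

72


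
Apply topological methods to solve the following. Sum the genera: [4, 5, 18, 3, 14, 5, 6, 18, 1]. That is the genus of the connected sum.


Genus is additive under connected sum of orientable surfaces.
g = 4 + 5 + 18 + 3 + 14 + 5 + 6 + 18 + 1 = 74

74


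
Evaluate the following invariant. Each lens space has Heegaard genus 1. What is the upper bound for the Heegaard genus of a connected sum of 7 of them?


Heegaard genus satisfies g(A#B) <= g(A) + g(B).
Each lens space has g = 1.
Upper bound: 7 * 1 = 7

7


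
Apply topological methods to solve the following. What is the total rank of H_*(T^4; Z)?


b_k(T^4) = C(4,k), so the sum over k is sum_k C(4,k) = 2^4.
Total = 2^4 = 16

16


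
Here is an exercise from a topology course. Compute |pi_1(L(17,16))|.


pi_1(L(p,q)) = Z/pZ for any q coprime to p.
|pi_1(L(17,16))| = 17

17


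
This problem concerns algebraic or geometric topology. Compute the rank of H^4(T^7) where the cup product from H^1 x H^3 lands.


Cup product: H^p x H^q -> H^{p+q}; here p+q = 1+3 = 4.
rank H^k(T^n) = C(n,k).
C(7,4) = 35

35


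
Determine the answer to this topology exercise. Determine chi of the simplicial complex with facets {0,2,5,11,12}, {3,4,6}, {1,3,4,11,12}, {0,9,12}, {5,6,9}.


Enumerate all faces; f-vector: f_0=10, f_1=26, f_2=23, f_3=10, f_4=2.
chi = sum (-1)^k f_k = -1

-1


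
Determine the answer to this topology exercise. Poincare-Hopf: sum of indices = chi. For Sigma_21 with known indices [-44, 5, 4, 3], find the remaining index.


Poincare-Hopf: sum of indices = chi(M).
chi(Sigma_21) = 2 - 2*21 = -40.
Sum of known indices = -32.
x = chi - (sum known) = -40 - (-32) = -8

-8


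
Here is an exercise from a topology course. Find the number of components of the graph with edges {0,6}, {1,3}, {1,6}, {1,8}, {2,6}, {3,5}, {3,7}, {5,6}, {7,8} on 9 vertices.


Run DFS/union-find over 9 vertices.
V = 9, E = 9.
Number of components = 2

2


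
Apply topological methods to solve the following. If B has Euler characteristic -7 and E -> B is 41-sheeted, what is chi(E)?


For a finite covering: chi(E) = (number of sheets) * chi(B).
chi(E) = 41 * (-7) = -287

-287


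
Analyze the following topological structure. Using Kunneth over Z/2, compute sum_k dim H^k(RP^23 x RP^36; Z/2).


dim H^*(RP^n; Z/2) = n+1 (one Z/2 in each degree 0..n).
Total Betti number is multiplicative.
Total = (23+1) * (36+1) = 24 * 37 = 888

888


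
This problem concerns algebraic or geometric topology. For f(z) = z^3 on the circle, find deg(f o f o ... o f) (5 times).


deg(f) = 3. Degree is multiplicative: deg(f^5) = (deg f)^5.
deg(f^5) = (3)^5 = 243

243


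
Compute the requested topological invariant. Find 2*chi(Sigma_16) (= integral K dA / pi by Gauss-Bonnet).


Gauss-Bonnet: integral K dA = 2*pi*chi(M).
chi(Sigma_16) = 2 - 2*16 = -30.
(integral K dA)/pi = 2*chi = 2*(-30) = -60

-60


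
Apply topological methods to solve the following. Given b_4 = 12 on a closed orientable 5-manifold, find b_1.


Poincare duality for closed orientable n-manifolds: b_k = b_{n-k}.
Here n = 5, so b_1 = b_4 = 12

12


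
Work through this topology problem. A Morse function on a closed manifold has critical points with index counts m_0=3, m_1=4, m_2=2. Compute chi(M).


Morse theory: chi(M) = sum_k (-1)^k m_k where m_k = #(index-k critical points).
= (3) + (-4) + (2) = 1

1


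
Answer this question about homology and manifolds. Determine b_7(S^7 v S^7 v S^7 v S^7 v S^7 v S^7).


For a wedge of spheres, H_k (k>0) is free on one generator per sphere of dimension k.
Spheres of dimension 7: count = 6.
b_7 = 6

6


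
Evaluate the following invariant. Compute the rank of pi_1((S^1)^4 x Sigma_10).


pi_1(A x B) = pi_1(A) x pi_1(B); rank of abelianization = b_1.
b_1(T^4) = 4, b_1(Sigma_10) = 2*10 = 20.
b_1(product) = 4 + 20 = 24

24


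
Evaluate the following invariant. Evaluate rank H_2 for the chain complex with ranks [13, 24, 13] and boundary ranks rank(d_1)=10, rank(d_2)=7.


rank H_k = rank(ker d_k) - rank(im d_{k+1}).
rank(ker d_2) = rank(C_2) - rank(d_2) = 13 - 7 = 6.
rank(im d_{2+1}) = 0.
rank H_2 = 6 - 0 = 6

6


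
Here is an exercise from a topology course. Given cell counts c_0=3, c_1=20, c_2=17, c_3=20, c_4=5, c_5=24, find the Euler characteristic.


chi = sum_k (-1)^k c_k.
= (-1)^0*3 + (-1)^1*20 + (-1)^2*17 + (-1)^3*20 + (-1)^4*5 + (-1)^5*24
= (3) + (-20) + (17) + (-20) + (5) + (-24)
= -39

-39


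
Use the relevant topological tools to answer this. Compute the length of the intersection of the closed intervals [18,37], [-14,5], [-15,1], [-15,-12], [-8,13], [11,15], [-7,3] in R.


Intersection = [max(a_i), min(b_i)] = [18, -12].
Since 18 > -12, the intersection is empty.
Length = 0

0


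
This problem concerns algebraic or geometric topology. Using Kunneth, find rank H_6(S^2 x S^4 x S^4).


Each S^d has Poincare polynomial 1 + t^d.
The product S^2 x S^4 x S^4 has Poincare polynomial prod(1+t^d_i).
Expanding: b_0=1, b_2=1, b_4=2, b_6=2, b_8=1, b_10=1.
b_6 = 2

2


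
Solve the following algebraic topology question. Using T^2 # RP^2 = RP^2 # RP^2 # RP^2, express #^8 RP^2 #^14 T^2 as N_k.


Since a >= 1, the sum is non-orientable; each T^2 can be replaced by RP^2 # RP^2 (since T^2#RP^2 = 3RP^2).
Total crosscaps k = 8 + 2*14 = 36.
Check via chi: chi = 8*1 + 14*0 - (8+14-1)*2 = -34 = 2 - k = -34. Consistent.

36


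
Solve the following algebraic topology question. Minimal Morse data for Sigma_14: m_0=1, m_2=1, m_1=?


A perfect Morse function has m_k = b_k.
For Sigma_14: b_0=1, b_1=2g=28, b_2=1.
Saddles m_1 = 2g = 28

28


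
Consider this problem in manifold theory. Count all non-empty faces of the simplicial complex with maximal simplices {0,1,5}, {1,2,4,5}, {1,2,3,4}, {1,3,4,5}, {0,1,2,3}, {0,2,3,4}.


Each maximal simplex on m vertices has 2^m - 1 nonempty faces.
Take the union (dedupe shared faces).
Total distinct faces = 41

41


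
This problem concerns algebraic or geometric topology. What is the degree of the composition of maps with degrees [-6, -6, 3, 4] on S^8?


Degree is multiplicative: deg(composition) = product of degrees.
= (-6) * (-6) * (3) * (4) = 432

432


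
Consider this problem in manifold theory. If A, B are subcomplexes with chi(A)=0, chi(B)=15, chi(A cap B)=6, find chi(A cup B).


chi(A cup B) = chi(A) + chi(B) - chi(A cap B)
= 0 + (15) - (6)
= 9

9


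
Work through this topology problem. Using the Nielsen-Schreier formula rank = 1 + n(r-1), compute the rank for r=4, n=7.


Nielsen-Schreier: an index-n subgroup of F_r is free of rank 1 + n(r-1).
Equivalently: chi(cover) = n*chi(base); chi(vee_r S^1) = 1 - 4 = -3.
chi(E) = 7*(-3) = -21; rank = 1 - chi(E) = 1 - (-21) = 22.
rank = 1 + 7*(4-1) = 1 + 21 = 22

22


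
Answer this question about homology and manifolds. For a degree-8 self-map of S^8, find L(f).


On S^8: L(f) = tr(f_0*) + (-1)^8 tr(f_8*) = 1 + (-1)^8 * deg(f).
L(f) = 1 + (-1)^8 * 8 = 1 + 8 = 9

9


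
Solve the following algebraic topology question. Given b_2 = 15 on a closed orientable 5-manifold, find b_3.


Poincare duality for closed orientable n-manifolds: b_k = b_{n-k}.
Here n = 5, so b_3 = b_2 = 15

15


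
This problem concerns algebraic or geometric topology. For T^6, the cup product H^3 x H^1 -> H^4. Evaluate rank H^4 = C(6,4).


Cup product: H^p x H^q -> H^{p+q}; here p+q = 3+1 = 4.
rank H^k(T^n) = C(n,k).
C(6,4) = 15

15


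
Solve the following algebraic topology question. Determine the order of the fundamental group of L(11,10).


pi_1(L(p,q)) = Z/pZ for any q coprime to p.
|pi_1(L(11,10))| = 11

11


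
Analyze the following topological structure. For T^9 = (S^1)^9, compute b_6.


By the Kunneth formula, b_k(T^n) = C(n,k).
b_6(T^9) = C(9,6).
C(9,6) = 9!/(6!*3!) = 84

84


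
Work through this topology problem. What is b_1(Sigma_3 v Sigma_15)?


For a wedge: H_1(A v B) = H_1(A) + H_1(B).
b_1(Sigma_3) = 6, b_1(Sigma_15) = 30.
b_1 = 6 + 30 = 36

36


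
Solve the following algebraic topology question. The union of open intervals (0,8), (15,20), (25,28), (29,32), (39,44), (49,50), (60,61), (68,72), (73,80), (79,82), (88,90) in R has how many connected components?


Sort and merge overlapping open intervals.
Merged: (0,8), (15,20), (25,28), (29,32), (39,44), (49,50), (60,61), (68,72), (73,82), (88,90).
Number of components = 10

10


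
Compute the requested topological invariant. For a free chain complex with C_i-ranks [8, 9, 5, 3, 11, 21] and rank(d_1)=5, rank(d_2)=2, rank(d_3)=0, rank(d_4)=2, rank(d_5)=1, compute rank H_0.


rank H_k = rank(ker d_k) - rank(im d_{k+1}).
rank(ker d_0) = rank(C_0) - rank(d_0) = 8 - 0 = 8.
rank(im d_{0+1}) = 5.
rank H_0 = 8 - 5 = 3

3


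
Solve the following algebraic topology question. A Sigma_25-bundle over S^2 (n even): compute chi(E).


chi(S^2) = 2 (n even), chi(Sigma_25) = 2 - 2*25 = -48.
chi(E) = 2 * (-48) = -96

-96


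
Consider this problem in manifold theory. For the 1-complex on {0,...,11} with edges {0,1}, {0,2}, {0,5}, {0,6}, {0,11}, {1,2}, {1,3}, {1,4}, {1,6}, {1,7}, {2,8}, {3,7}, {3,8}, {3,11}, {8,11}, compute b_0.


Run DFS/union-find over 12 vertices.
V = 12, E = 15.
Number of components = 3

3


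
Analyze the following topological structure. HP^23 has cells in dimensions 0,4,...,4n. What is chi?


HP^23 has one cell in each dimension 0, 4, ..., 4*23 (23+1 cells, all even-dim).
chi = 23 + 1 = 24

24


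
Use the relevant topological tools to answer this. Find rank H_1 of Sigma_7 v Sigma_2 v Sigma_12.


For a wedge X v Y: reduced H_k(X v Y) = H_k(X) + H_k(Y).
Each Sigma_g contributes b_1 = 2g.
b_1 = 14 + 4 + 24 = 42

42


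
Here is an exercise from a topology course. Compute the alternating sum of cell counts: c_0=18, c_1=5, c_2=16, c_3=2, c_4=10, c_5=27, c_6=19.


chi = sum_k (-1)^k c_k.
= (-1)^0*18 + (-1)^1*5 + (-1)^2*16 + (-1)^3*2 + (-1)^4*10 + (-1)^5*27 + (-1)^6*19
= (18) + (-5) + (16) + (-2) + (10) + (-27) + (19)
= 29

29


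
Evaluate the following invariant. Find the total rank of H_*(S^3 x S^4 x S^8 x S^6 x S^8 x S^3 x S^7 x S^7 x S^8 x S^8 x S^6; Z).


Total Betti number is multiplicative under products.
Each S^d (d>=1) has total Betti number 2.
There are 11 sphere factors.
Total = 2^11 = 2048

2048


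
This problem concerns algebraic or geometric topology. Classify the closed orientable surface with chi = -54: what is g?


chi = 2 - 2g for closed orientable surfaces.
-54 = 2 - 2g
2g = 2 - (-54) = 56
g = 28

28


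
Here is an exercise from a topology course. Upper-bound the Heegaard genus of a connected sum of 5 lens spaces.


Heegaard genus satisfies g(A#B) <= g(A) + g(B).
Each lens space has g = 1.
Upper bound: 5 * 1 = 5

5


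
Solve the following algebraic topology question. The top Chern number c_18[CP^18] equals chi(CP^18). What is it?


For any closed oriented manifold, <e(TM),[M]> = chi(M).
chi(CP^18) = 18+1 = 19

19


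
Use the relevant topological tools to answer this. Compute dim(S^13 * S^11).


Join of spheres: S^m * S^n = S^{m+n+1}.
dim = 13 + 11 + 1 = 25

25


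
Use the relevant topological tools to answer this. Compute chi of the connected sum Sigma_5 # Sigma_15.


chi(Sigma_5) = 2 - 2*5 = -8
chi(Sigma_15) = 2 - 2*15 = -28
For surfaces: chi(A#B) = chi(A) + chi(B) - 2.
chi = -8 + -28 - 2 = -38

-38


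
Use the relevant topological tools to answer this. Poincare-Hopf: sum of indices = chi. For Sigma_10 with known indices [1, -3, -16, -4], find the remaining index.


Poincare-Hopf: sum of indices = chi(M).
chi(Sigma_10) = 2 - 2*10 = -18.
Sum of known indices = -22.
x = chi - (sum known) = -18 - (-22) = 4

4


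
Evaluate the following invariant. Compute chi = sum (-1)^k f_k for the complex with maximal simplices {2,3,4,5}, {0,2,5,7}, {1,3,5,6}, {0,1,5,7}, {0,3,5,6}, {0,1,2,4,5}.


Enumerate all faces; f-vector: f_0=8, f_1=23, f_2=25, f_3=10, f_4=1.
chi = sum (-1)^k f_k = 1

1


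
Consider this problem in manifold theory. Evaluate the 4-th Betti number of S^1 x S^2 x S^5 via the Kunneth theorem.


Each S^d has Poincare polynomial 1 + t^d.
The product S^1 x S^2 x S^5 has Poincare polynomial prod(1+t^d_i).
Expanding: b_0=1, b_1=1, b_2=1, b_3=1, b_5=1, b_6=1, b_7=1, b_8=1.
b_4 = 0

0


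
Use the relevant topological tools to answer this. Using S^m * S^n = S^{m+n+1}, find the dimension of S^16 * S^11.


Join of spheres: S^m * S^n = S^{m+n+1}.
dim = 16 + 11 + 1 = 28

28


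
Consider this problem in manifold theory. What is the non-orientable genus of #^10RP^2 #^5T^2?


Since a >= 1, the sum is non-orientable; each T^2 can be replaced by RP^2 # RP^2 (since T^2#RP^2 = 3RP^2).
Total crosscaps k = 10 + 2*5 = 20.
Check via chi: chi = 10*1 + 5*0 - (10+5-1)*2 = -18 = 2 - k = -18. Consistent.

20


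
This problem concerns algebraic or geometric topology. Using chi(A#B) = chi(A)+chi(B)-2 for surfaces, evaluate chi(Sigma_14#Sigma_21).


chi(Sigma_14) = 2 - 2*14 = -26
chi(Sigma_21) = 2 - 2*21 = -40
For surfaces: chi(A#B) = chi(A) + chi(B) - 2.
chi = -26 + -40 - 2 = -68

-68


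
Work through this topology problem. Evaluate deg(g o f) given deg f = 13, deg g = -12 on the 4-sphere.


Degree is multiplicative under composition: deg(g o f) = deg(g) * deg(f).
= -12 * 13 = -156

-156


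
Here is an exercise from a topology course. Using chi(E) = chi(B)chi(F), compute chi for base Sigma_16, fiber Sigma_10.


For a fiber bundle F -> E -> B (with CW structure): chi(E) = chi(B) * chi(F).
chi(Sigma_16) = -30, chi(Sigma_10) = -18.
chi(E) = (-30) * (-18) = 540

540


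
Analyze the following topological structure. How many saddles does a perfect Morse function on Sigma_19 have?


A perfect Morse function has m_k = b_k.
For Sigma_19: b_0=1, b_1=2g=38, b_2=1.
Saddles m_1 = 2g = 38

38


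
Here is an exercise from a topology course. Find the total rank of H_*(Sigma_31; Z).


For Sigma_31: b_0 = 1, b_1 = 2g = 62, b_2 = 1.
Total = 1 + 62 + 1 = 64

64


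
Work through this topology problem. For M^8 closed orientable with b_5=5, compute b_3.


Poincare duality for closed orientable n-manifolds: b_k = b_{n-k}.
Here n = 8, so b_3 = b_5 = 5

5


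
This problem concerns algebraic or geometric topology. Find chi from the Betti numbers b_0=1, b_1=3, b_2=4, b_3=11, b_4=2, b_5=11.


chi = sum_k (-1)^k b_k.
= (1) + (-3) + (4) + (-11) + (2) + (-11)
= -18

-18


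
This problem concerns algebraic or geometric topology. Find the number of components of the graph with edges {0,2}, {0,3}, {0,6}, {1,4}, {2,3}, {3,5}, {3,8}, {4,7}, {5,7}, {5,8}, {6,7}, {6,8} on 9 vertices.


Run DFS/union-find over 9 vertices.
V = 9, E = 12.
Number of components = 1

1


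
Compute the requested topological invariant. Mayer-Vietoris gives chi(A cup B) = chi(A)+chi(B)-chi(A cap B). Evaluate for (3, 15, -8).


chi(A cup B) = chi(A) + chi(B) - chi(A cap B)
= 3 + (15) - (-8)
= 26

26


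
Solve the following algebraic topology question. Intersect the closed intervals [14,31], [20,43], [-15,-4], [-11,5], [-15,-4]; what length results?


Intersection = [max(a_i), min(b_i)] = [20, -4].
Since 20 > -4, the intersection is empty.
Length = 0

0


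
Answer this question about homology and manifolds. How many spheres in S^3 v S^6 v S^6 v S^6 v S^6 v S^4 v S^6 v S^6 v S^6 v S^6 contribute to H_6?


For a wedge of spheres, H_k (k>0) is free on one generator per sphere of dimension k.
Spheres of dimension 6: count = 8.
b_6 = 8

8


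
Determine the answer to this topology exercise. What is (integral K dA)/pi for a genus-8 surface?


Gauss-Bonnet: integral K dA = 2*pi*chi(M).
chi(Sigma_8) = 2 - 2*8 = -14.
(integral K dA)/pi = 2*chi = 2*(-14) = -28

-28


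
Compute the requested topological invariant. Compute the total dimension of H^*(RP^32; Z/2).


H^k(RP^32; Z/2) = Z/2 for each 0 <= k <= 32.
Total dimension = 32 + 1 = 33

33


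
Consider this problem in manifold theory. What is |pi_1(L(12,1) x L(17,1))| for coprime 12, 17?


pi_1(X x Y) = pi_1(X) x pi_1(Y).
pi_1(L(12,1)) = Z/12, pi_1(L(17,1)) = Z/17.
|Z/12 x Z/17| = 12 * 17 = 204

204


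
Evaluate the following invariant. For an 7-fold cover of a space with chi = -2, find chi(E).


For a finite covering: chi(E) = (number of sheets) * chi(B).
chi(E) = 7 * (-2) = -14

-14


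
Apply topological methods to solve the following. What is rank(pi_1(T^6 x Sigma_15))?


pi_1(A x B) = pi_1(A) x pi_1(B); rank of abelianization = b_1.
b_1(T^6) = 6, b_1(Sigma_15) = 2*15 = 30.
b_1(product) = 6 + 30 = 36

36


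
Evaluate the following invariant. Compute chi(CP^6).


CP^6 has one cell in each even dimension 0, 2, ..., 2*6 (6+1 cells total).
All cells are even-dimensional, so chi = number of cells.
chi = 6 + 1 = 7

7


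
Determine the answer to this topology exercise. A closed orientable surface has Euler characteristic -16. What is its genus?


chi = 2 - 2g for closed orientable surfaces.
-16 = 2 - 2g
2g = 2 - (-16) = 18
g = 9

9


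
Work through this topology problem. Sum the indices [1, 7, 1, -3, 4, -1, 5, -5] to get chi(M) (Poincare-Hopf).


Poincare-Hopf: chi(M) = sum of indices of zeros.
chi = (1) + (7) + (1) + (-3) + (4) + (-1) + (5) + (-5) = 9

9


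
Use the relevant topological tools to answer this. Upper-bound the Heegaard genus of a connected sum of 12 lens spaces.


Heegaard genus satisfies g(A#B) <= g(A) + g(B).
Each lens space has g = 1.
Upper bound: 12 * 1 = 12

12


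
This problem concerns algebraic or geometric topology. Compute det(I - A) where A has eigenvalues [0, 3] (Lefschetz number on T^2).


For a torus self-map: L(f) = det(I - A) where A acts on H_1.
L(f) = (1-0) * (1-3) = 1 * -2 = -2

-2


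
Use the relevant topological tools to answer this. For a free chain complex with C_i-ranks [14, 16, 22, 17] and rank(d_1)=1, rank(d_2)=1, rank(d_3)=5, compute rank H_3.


rank H_k = rank(ker d_k) - rank(im d_{k+1}).
rank(ker d_3) = rank(C_3) - rank(d_3) = 17 - 5 = 12.
rank(im d_{3+1}) = 0.
rank H_3 = 12 - 0 = 12

12


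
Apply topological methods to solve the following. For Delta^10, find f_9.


Delta^10 has 10+1 vertices. A 9-face is a choice of 9+1 vertices.
f_9 = C(10+1, 9+1) = C(11,10) = 11

11


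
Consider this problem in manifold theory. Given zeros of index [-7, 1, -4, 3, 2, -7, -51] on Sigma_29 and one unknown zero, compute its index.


Poincare-Hopf: sum of indices = chi(M).
chi(Sigma_29) = 2 - 2*29 = -56.
Sum of known indices = -63.
x = chi - (sum known) = -56 - (-63) = 7

7


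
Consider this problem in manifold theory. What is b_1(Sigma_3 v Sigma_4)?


For a wedge: H_1(A v B) = H_1(A) + H_1(B).
b_1(Sigma_3) = 6, b_1(Sigma_4) = 8.
b_1 = 6 + 8 = 14

14


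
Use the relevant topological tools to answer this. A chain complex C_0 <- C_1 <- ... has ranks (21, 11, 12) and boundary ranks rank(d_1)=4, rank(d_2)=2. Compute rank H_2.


rank H_k = rank(ker d_k) - rank(im d_{k+1}).
rank(ker d_2) = rank(C_2) - rank(d_2) = 12 - 2 = 10.
rank(im d_{2+1}) = 0.
rank H_2 = 10 - 0 = 10

10


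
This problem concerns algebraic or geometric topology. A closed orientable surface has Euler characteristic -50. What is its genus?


chi = 2 - 2g for closed orientable surfaces.
-50 = 2 - 2g
2g = 2 - (-50) = 52
g = 26

26


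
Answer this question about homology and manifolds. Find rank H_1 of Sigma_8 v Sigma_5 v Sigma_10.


For a wedge X v Y: reduced H_k(X v Y) = H_k(X) + H_k(Y).
Each Sigma_g contributes b_1 = 2g.
b_1 = 16 + 10 + 20 = 46

46


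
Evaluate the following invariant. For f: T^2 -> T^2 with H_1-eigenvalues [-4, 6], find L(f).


For a torus self-map: L(f) = det(I - A) where A acts on H_1.
L(f) = (1--4) * (1-6) = 5 * -5 = -25

-25


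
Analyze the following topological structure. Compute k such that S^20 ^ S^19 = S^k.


S^m ^ S^n = S^{m+n}.
k = 20 + 19 = 39

39


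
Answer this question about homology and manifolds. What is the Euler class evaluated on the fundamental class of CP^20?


For any closed oriented manifold, <e(TM),[M]> = chi(M).
chi(CP^20) = 20+1 = 21

21


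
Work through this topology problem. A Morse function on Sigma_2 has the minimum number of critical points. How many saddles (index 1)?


A perfect Morse function has m_k = b_k.
For Sigma_2: b_0=1, b_1=2g=4, b_2=1.
Saddles m_1 = 2g = 4

4


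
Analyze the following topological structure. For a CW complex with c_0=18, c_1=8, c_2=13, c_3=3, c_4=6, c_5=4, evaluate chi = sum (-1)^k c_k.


chi = sum_k (-1)^k c_k.
= (-1)^0*18 + (-1)^1*8 + (-1)^2*13 + (-1)^3*3 + (-1)^4*6 + (-1)^5*4
= (18) + (-8) + (13) + (-3) + (6) + (-4)
= 22

22


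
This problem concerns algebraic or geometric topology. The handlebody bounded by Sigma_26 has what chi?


A genus-g handlebody deformation retracts to a wedge of g circles.
chi(vee_g S^1) = 1 - g.
chi(H_26) = 1 - 26 = -25

-25


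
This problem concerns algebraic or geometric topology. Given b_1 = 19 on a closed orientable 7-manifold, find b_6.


Poincare duality for closed orientable n-manifolds: b_k = b_{n-k}.
Here n = 7, so b_6 = b_1 = 19

19


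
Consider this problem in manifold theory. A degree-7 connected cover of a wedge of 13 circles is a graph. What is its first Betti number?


Nielsen-Schreier: an index-n subgroup of F_r is free of rank 1 + n(r-1).
Equivalently: chi(cover) = n*chi(base); chi(vee_r S^1) = 1 - 13 = -12.
chi(E) = 7*(-12) = -84; rank = 1 - chi(E) = 1 - (-84) = 85.
rank = 1 + 7*(13-1) = 1 + 84 = 85

85


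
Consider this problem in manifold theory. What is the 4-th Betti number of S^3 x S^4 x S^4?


Each S^d has Poincare polynomial 1 + t^d.
The product S^3 x S^4 x S^4 has Poincare polynomial prod(1+t^d_i).
Expanding: b_0=1, b_3=1, b_4=2, b_7=2, b_8=1, b_11=1.
b_4 = 2

2


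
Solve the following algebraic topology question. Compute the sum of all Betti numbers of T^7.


b_k(T^7) = C(7,k), so the sum over k is sum_k C(7,k) = 2^7.
Total = 2^7 = 128

128


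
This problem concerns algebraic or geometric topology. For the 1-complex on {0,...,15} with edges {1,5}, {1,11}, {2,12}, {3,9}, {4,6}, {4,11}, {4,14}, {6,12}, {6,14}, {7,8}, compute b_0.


Run DFS/union-find over 16 vertices.
V = 16, E = 10.
Number of components = 7

7


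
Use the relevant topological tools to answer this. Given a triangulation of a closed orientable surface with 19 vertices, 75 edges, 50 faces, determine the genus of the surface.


chi = V - E + F = 19 - 75 + 50 = -6
For orientable closed surface: chi = 2 - 2g, so g = (2 - chi)/2.
g = (2 - (-6)) / 2 = 8 / 2 = 4

4


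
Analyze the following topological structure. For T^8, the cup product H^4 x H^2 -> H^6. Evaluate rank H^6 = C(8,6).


Cup product: H^p x H^q -> H^{p+q}; here p+q = 4+2 = 6.
rank H^k(T^n) = C(n,k).
C(8,6) = 28

28


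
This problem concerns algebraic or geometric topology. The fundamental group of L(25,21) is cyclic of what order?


pi_1(L(p,q)) = Z/pZ for any q coprime to p.
|pi_1(L(25,21))| = 25

25


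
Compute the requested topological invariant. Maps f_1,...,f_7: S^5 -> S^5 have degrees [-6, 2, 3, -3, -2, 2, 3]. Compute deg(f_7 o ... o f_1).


Degree is multiplicative: deg(composition) = product of degrees.
= (-6) * (2) * (3) * (-3) * (-2) * (2) * (3) = -1296

-1296


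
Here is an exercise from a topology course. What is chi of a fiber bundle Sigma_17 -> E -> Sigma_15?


For a fiber bundle F -> E -> B (with CW structure): chi(E) = chi(B) * chi(F).
chi(Sigma_15) = -28, chi(Sigma_17) = -32.
chi(E) = (-28) * (-32) = 896

896
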